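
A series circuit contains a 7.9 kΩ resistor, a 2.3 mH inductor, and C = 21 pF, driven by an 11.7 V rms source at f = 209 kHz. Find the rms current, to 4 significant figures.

342.4 μA

ω = 2πf = 1.313e+06 rad/s
X_L = ωL = 3020 Ω
X_C = 1/(ωC) = 36260 Ω
Net reactance X = X_L − X_C = -33240 Ω
Z = 7900 − j33240 Ω
|Z| = √(7900² + 33240²) = 34170 Ω
I = V/|Z| = 11.7/34170 = 342.4 μA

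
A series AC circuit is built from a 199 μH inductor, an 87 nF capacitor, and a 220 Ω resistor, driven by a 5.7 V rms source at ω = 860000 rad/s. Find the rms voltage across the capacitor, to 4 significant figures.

0.2814 V

X_L = ωL = 171.1 Ω
X_C = 1/(ωC) = 13.37 Ω
Net reactance X = X_L − X_C = 157.8 Ω
Z = 220.0 + j157.8 Ω
|Z| = √(220.0² + 157.8²) = 270.7 Ω
I = V/|Z| = 21.05 mA
V_C = I·|Z_C| = 0.02105 × 13.37 = 0.2814 V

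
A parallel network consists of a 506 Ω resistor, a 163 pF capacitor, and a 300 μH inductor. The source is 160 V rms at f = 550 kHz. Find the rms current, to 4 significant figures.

322.7 mA

ω = 2πf = 3.456e+06 rad/s
X_L = ωL = 1037 Ω
X_C = 1/(ωC) = 1775 Ω
Parallel: admittances add. Y = 1/R + 1/(jωL) + jωC
Y = (0.001976 − j0.0004013) S
|Y| = 0.002017 S → |Z| = 1/|Y| = 495.9 Ω, ∠Z = −∠Y = 11.48°
I = V/|Z| = 160/495.9 = 322.7 mA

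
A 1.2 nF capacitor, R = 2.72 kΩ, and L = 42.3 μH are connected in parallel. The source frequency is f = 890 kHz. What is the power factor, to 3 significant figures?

0.146

ω = 2πf = 5.592e+06 rad/s
X_L = ωL = 237 Ω
X_C = 1/(ωC) = 149 Ω
Parallel: admittances add. Y = 1/R + 1/(jωL) + jωC
Y = (0.000368 + j0.00248) S
|Y| = 0.00251 S → |Z| = 1/|Y| = 398 Ω, ∠Z = −∠Y = -81.6°
cos φ = cos(-81.6°) = 0.146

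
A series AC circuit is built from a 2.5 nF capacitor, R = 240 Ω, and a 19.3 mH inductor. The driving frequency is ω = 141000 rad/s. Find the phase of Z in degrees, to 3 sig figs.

X_L = ωL = 2720 Ω
X_C = 1/(ωC) = 2840 Ω
Net reactance X = X_L − X_C = -116 Ω
Z = 240 − j116 Ω
|Z| = √(240² + 116²) = 266 Ω
∠Z = arctan(-116/240) = -25.7°

-25.7°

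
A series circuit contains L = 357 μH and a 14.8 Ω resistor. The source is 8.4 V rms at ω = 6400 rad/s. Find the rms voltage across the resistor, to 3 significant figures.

X_L = ωL = 2.28 Ω
Z = 14.8 + j2.28 Ω
|Z| = √(14.8² + 2.28²) = 15.0 Ω
I = V/|Z| = 561 mA
V_R = I·|Z_R| = 0.561 × 14.8 = 8.30 V

8.30 V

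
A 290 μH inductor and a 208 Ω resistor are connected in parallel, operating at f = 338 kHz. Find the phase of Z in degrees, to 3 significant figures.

18.7°

ω = 2πf = 2.124e+06 rad/s
X_L = ωL = 616 Ω
Parallel: admittances add. Y = 1/R + 1/(jωL)
Y = (0.00481 − j0.00162) S
|Y| = 0.00507 S → |Z| = 1/|Y| = 197 Ω, ∠Z = −∠Y = 18.7°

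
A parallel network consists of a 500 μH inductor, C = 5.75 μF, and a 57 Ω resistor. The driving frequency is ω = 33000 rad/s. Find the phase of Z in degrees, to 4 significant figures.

X_L = ωL = 16.50 Ω
X_C = 1/(ωC) = 5.270 Ω
Parallel: admittances add. Y = 1/R + 1/(jωL) + jωC
Y = (0.01754 + j0.1291) S
|Y| = 0.1303 S → |Z| = 1/|Y| = 7.673 Ω, ∠Z = −∠Y = -82.26°

-82.26°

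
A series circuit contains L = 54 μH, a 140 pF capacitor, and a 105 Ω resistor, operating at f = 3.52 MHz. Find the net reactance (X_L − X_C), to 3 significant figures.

ω = 2πf = 2.212e+07 rad/s
X_L = ωL = 1190 Ω
X_C = 1/(ωC) = 323 Ω
X = 1190 − 323 = 871 Ω

871 Ω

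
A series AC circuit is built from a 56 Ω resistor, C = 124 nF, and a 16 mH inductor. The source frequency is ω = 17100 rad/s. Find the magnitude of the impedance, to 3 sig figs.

X_L = ωL = 274 Ω
X_C = 1/(ωC) = 472 Ω
Net reactance X = X_L − X_C = -198 Ω
Z = 56.0 − j198 Ω
|Z| = √(56.0² + 198²) = 206 Ω

206 Ω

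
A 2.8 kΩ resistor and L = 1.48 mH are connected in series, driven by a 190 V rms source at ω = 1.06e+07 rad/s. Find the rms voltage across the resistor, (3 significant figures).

X_L = ωL = 15700 Ω
Z = 2800 + j15700 Ω
|Z| = √(2800² + 15700²) = 15900 Ω
I = V/|Z| = 11.9 mA
V_R = I·|Z_R| = 0.0119 × 2800 = 33.4 V

33.4 V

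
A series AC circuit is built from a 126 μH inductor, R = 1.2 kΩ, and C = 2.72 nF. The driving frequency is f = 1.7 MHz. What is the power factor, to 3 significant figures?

ω = 2πf = 1.068e+07 rad/s
X_L = ωL = 1350 Ω
X_C = 1/(ωC) = 34.4 Ω
Net reactance X = X_L − X_C = 1310 Ω
Z = 1200 + j1310 Ω
|Z| = √(1200² + 1310²) = 1780 Ω
∠Z = arctan(1310/1200) = 47.5°
cos φ = cos(47.5°) = 0.675

0.675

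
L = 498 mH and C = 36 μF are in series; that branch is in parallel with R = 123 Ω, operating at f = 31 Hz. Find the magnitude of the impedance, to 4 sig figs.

42.77 Ω

ω = 2πf = 194.8 rad/s
X_L = ωL = 97.00 Ω
X_C = 1/(ωC) = 142.6 Ω
Branch 1: Z₁ = R = 123.0 Ω
Branch 2 (series LC): Z₂ = j(X_L − X_C) = −j45.61 Ω
Parallel: Z = Z₁Z₂/(Z₁+Z₂), |Z| = 42.77 Ω, ∠Z = -69.65°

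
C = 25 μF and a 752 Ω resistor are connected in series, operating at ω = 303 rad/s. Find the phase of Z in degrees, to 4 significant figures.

-9.957°

X_C = 1/(ωC) = 132.0 Ω
Z = 752.0 − j132.0 Ω
|Z| = √(752.0² + 132.0²) = 763.5 Ω
∠Z = arctan(-132.0/752.0) = -9.957°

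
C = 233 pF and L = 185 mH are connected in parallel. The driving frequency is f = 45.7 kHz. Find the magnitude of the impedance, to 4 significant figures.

20800 Ω

ω = 2πf = 287100 rad/s
X_L = ωL = 53120 Ω
X_C = 1/(ωC) = 14950 Ω
Parallel: admittances add. Y = 1/(jωL) + jωC
Y = (0 + j4.808e-05) S
|Y| = 4.808e-05 S → |Z| = 1/|Y| = 20800 Ω, ∠Z = −∠Y = -90.00°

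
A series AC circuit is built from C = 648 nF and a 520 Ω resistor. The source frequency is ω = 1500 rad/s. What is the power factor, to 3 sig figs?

0.451

X_C = 1/(ωC) = 1030 Ω
Z = 520 − j1030 Ω
|Z| = √(520² + 1030²) = 1150 Ω
∠Z = arctan(-1030/520) = -63.2°
cos φ = cos(-63.2°) = 0.451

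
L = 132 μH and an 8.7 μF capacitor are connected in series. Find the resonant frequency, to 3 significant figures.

4.70 kHz

ω₀ = 1/√(LC) = 1/√(0.000132 × 8.7e-06) = 29510 rad/s
f₀ = ω₀/(2π) = 4.70 kHz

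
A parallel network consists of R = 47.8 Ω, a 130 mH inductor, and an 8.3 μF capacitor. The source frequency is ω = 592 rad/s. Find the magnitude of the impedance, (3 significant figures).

X_L = ωL = 77.0 Ω
X_C = 1/(ωC) = 204 Ω
Parallel: admittances add. Y = 1/R + 1/(jωL) + jωC
Y = (0.0209 − j0.00808) S
|Y| = 0.0224 S → |Z| = 1/|Y| = 44.6 Ω, ∠Z = −∠Y = 21.1°

44.6 Ω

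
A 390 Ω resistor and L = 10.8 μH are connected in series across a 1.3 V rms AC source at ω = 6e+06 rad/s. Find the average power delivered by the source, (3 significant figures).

4.22 mW

X_L = ωL = 64.8 Ω
Z = 390 + j64.8 Ω
|Z| = √(390² + 64.8²) = 395 Ω
∠Z = arctan(64.8/390) = 9.43°
I = V/|Z| = 3.29 mA
P = VI cos φ = 1.3 × 0.00329 × cos(9.43°) = 4.22 mW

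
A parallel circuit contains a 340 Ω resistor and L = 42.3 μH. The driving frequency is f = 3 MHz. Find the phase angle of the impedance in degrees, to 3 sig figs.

23.1°

ω = 2πf = 1.885e+07 rad/s
X_L = ωL = 797 Ω
Parallel: admittances add. Y = 1/R + 1/(jωL)
Y = (0.00294 − j0.00125) S
|Y| = 0.00320 S → |Z| = 1/|Y| = 313 Ω, ∠Z = −∠Y = 23.1°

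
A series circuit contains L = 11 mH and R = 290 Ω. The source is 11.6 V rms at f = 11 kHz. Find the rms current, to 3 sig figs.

14.3 mA

ω = 2πf = 69120 rad/s
X_L = ωL = 760 Ω
Z = 290 + j760 Ω
|Z| = √(290² + 760²) = 814 Ω
I = V/|Z| = 11.6/814 = 14.3 mA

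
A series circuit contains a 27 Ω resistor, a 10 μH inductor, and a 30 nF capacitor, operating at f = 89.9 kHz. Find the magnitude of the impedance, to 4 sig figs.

59.80 Ω

ω = 2πf = 564900 rad/s
X_L = ωL = 5.649 Ω
X_C = 1/(ωC) = 59.01 Ω
Net reactance X = X_L − X_C = -53.36 Ω
Z = 27.00 − j53.36 Ω
|Z| = √(27.00² + 53.36²) = 59.80 Ω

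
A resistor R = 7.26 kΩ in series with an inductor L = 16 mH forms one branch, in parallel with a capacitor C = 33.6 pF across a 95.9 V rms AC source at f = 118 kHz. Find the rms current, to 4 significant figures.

ω = 2πf = 741400 rad/s
X_L = ωL = 11860 Ω
X_C = 1/(ωC) = 40140 Ω
Branch 1 (R+jX_L): Z₁ = 7260 + j11860 Ω, |Z₁| = 13910 Ω
Branch 2 (−jX_C): Z₂ = −j40140 Ω
Parallel: Z = Z₁Z₂/(Z₁+Z₂), |Z| = 19120 Ω, ∠Z = 44.13°
I = V/|Z| = 95.9/19120 = 5.015 mA

5.015 mA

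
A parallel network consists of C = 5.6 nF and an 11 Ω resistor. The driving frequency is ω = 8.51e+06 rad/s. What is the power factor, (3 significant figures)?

0.886

X_C = 1/(ωC) = 21.0 Ω
Parallel: admittances add. Y = 1/R + jωC
Y = (0.0909 + j0.0477) S
|Y| = 0.103 S → |Z| = 1/|Y| = 9.74 Ω, ∠Z = −∠Y = -27.7°
cos φ = cos(-27.7°) = 0.886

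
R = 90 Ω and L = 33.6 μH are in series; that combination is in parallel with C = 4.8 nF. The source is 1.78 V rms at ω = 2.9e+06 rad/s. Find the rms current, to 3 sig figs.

17.5 mA

X_L = ωL = 97.4 Ω
X_C = 1/(ωC) = 71.8 Ω
Branch 1 (R+jX_L): Z₁ = 90.0 + j97.4 Ω, |Z₁| = 133 Ω
Branch 2 (−jX_C): Z₂ = −j71.8 Ω
Parallel: Z = Z₁Z₂/(Z₁+Z₂), |Z| = 102 Ω, ∠Z = -58.6°
I = V/|Z| = 1.78/102 = 17.5 mA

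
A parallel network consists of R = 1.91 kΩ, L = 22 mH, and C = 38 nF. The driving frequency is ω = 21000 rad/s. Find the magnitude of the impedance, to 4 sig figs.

X_L = ωL = 462.0 Ω
X_C = 1/(ωC) = 1253 Ω
Parallel: admittances add. Y = 1/R + 1/(jωL) + jωC
Y = (0.0005236 − j0.001367) S
|Y| = 0.001463 S → |Z| = 1/|Y| = 683.4 Ω, ∠Z = −∠Y = 69.04°

683.4 Ω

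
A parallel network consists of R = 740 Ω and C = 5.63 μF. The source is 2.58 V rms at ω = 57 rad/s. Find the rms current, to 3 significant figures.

X_C = 1/(ωC) = 3120 Ω
Parallel: admittances add. Y = 1/R + jωC
Y = (0.00135 + j0.000321) S
|Y| = 0.00139 S → |Z| = 1/|Y| = 720 Ω, ∠Z = −∠Y = -13.4°
I = V/|Z| = 2.58/720 = 3.58 mA

3.58 mA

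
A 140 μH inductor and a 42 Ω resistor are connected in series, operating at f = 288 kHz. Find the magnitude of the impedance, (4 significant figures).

256.8 Ω

ω = 2πf = 1.81e+06 rad/s
X_L = ωL = 253.3 Ω
Z = 42.00 + j253.3 Ω
|Z| = √(42.00² + 253.3²) = 256.8 Ω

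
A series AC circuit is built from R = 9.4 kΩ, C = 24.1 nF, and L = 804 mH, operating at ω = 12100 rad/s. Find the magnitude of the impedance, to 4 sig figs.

X_L = ωL = 9728 Ω
X_C = 1/(ωC) = 3429 Ω
Net reactance X = X_L − X_C = 6299 Ω
Z = 9400 + j6299 Ω
|Z| = √(9400² + 6299²) = 11320 Ω

11320 Ω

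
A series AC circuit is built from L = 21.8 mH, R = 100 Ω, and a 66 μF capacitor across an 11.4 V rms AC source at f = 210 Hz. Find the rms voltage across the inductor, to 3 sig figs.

ω = 2πf = 1319 rad/s
X_L = ωL = 28.8 Ω
X_C = 1/(ωC) = 11.5 Ω
Net reactance X = X_L − X_C = 17.3 Ω
Z = 100 + j17.3 Ω
|Z| = √(100² + 17.3²) = 101 Ω
I = V/|Z| = 112 mA
V_L = I·|Z_L| = 0.112 × 28.8 = 3.23 V

3.23 V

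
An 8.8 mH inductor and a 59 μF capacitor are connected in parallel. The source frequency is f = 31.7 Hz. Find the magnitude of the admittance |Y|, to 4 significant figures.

558.8 mS

ω = 2πf = 199.2 rad/s
X_L = ωL = 1.753 Ω
X_C = 1/(ωC) = 85.10 Ω
Parallel: admittances add. Y = 1/(jωL) + jωC
Y = (0 − j0.5588) S
|Y| = 0.5588 S → |Z| = 1/|Y| = 1.790 Ω, ∠Z = −∠Y = 90.00°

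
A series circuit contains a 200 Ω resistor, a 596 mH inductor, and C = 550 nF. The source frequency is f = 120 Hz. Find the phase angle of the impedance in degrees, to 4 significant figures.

-84.18°

ω = 2πf = 754.0 rad/s
X_L = ωL = 449.4 Ω
X_C = 1/(ωC) = 2411 Ω
Net reactance X = X_L − X_C = -1962 Ω
Z = 200.0 − j1962 Ω
|Z| = √(200.0² + 1962²) = 1972 Ω
∠Z = arctan(-1962/200.0) = -84.18°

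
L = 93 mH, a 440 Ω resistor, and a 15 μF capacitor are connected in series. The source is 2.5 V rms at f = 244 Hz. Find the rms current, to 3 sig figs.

ω = 2πf = 1533 rad/s
X_L = ωL = 143 Ω
X_C = 1/(ωC) = 43.5 Ω
Net reactance X = X_L − X_C = 99.1 Ω
Z = 440 + j99.1 Ω
|Z| = √(440² + 99.1²) = 451 Ω
I = V/|Z| = 2.5/451 = 5.54 mA

5.54 mA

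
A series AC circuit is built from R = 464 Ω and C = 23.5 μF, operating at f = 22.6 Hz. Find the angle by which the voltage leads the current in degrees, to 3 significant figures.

ω = 2πf = 142.0 rad/s
X_C = 1/(ωC) = 300 Ω
Z = 464 − j300 Ω
|Z| = √(464² + 300²) = 552 Ω
∠Z = arctan(-300/464) = -32.9°

-32.9°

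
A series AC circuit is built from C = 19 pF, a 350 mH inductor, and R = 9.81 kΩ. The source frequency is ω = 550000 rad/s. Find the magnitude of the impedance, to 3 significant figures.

X_L = ωL = 192000 Ω
X_C = 1/(ωC) = 95700 Ω
Net reactance X = X_L − X_C = 96800 Ω
Z = 9810 + j96800 Ω
|Z| = √(9810² + 96800²) = 97300 Ω

97300 Ω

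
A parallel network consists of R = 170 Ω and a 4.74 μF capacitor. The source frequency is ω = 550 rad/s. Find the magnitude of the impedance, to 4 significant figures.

155.4 Ω

X_C = 1/(ωC) = 383.6 Ω
Parallel: admittances add. Y = 1/R + jωC
Y = (0.005882 + j0.002607) S
|Y| = 0.006434 S → |Z| = 1/|Y| = 155.4 Ω, ∠Z = −∠Y = -23.90°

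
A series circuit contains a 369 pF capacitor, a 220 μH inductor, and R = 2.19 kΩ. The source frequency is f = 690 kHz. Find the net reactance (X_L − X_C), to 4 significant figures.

328.7 Ω

ω = 2πf = 4.335e+06 rad/s
X_L = ωL = 953.8 Ω
X_C = 1/(ωC) = 625.1 Ω
X = 953.8 − 625.1 = 328.7 Ω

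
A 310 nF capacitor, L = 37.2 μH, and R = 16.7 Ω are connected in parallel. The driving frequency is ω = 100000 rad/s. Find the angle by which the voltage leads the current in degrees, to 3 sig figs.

75.9°

X_L = ωL = 3.72 Ω
X_C = 1/(ωC) = 32.3 Ω
Parallel: admittances add. Y = 1/R + 1/(jωL) + jωC
Y = (0.0599 − j0.238) S
|Y| = 0.245 S → |Z| = 1/|Y| = 4.08 Ω, ∠Z = −∠Y = 75.9°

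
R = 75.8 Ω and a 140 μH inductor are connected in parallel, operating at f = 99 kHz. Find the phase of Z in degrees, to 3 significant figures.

ω = 2πf = 622000 rad/s
X_L = ωL = 87.1 Ω
Parallel: admittances add. Y = 1/R + 1/(jωL)
Y = (0.0132 − j0.0115) S
|Y| = 0.0175 S → |Z| = 1/|Y| = 57.2 Ω, ∠Z = −∠Y = 41.0°

41.0°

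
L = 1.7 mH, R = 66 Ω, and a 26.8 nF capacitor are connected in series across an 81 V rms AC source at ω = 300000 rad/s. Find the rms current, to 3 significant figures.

X_L = ωL = 510 Ω
X_C = 1/(ωC) = 124 Ω
Net reactance X = X_L − X_C = 386 Ω
Z = 66.0 + j386 Ω
|Z| = √(66.0² + 386²) = 391 Ω
I = V/|Z| = 81/391 = 207 mA

207 mA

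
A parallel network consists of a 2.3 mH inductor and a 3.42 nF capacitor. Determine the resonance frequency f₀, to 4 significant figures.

56.75 kHz

ω₀ = 1/√(LC) = 1/√(0.0023 × 3.42e-09) = 356600 rad/s
f₀ = ω₀/(2π) = 56.75 kHz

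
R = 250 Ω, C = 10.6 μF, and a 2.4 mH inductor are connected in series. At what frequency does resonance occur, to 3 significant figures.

998 Hz

ω₀ = 1/√(LC) = 1/√(0.0024 × 1.06e-05) = 6270 rad/s
f₀ = ω₀/(2π) = 998 Hz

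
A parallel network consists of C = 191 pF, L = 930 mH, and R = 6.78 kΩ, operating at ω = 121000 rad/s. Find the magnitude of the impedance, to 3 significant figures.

X_L = ωL = 113000 Ω
X_C = 1/(ωC) = 43300 Ω
Parallel: admittances add. Y = 1/R + 1/(jωL) + jωC
Y = (0.000147 + j1.42e-05) S
|Y| = 0.000148 S → |Z| = 1/|Y| = 6750 Ω, ∠Z = −∠Y = -5.51°

6750 Ω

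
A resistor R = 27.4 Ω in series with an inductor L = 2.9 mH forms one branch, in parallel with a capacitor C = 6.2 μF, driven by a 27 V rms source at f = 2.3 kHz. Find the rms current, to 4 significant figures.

ω = 2πf = 14450 rad/s
X_L = ωL = 41.91 Ω
X_C = 1/(ωC) = 11.16 Ω
Branch 1 (R+jX_L): Z₁ = 27.40 + j41.91 Ω, |Z₁| = 50.07 Ω
Branch 2 (−jX_C): Z₂ = −j11.16 Ω
Parallel: Z = Z₁Z₂/(Z₁+Z₂), |Z| = 13.57 Ω, ∠Z = -81.47°
I = V/|Z| = 27/13.57 = 1.990 A

1.990 A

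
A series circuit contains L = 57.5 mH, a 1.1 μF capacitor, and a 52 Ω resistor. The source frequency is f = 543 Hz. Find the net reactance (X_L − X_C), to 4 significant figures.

ω = 2πf = 3412 rad/s
X_L = ωL = 196.2 Ω
X_C = 1/(ωC) = 266.5 Ω
X = 196.2 − 266.5 = -70.28 Ω

-70.28 Ω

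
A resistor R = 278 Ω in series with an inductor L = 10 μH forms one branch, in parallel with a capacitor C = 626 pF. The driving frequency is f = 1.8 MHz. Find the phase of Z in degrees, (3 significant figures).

-62.1°

ω = 2πf = 1.131e+07 rad/s
X_L = ωL = 113 Ω
X_C = 1/(ωC) = 141 Ω
Branch 1 (R+jX_L): Z₁ = 278 + j113 Ω, |Z₁| = 300 Ω
Branch 2 (−jX_C): Z₂ = −j141 Ω
Parallel: Z = Z₁Z₂/(Z₁+Z₂), |Z| = 152 Ω, ∠Z = -62.1°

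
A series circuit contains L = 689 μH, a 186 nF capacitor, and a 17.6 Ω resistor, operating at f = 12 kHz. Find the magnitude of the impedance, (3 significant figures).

26.2 Ω

ω = 2πf = 75400 rad/s
X_L = ωL = 51.9 Ω
X_C = 1/(ωC) = 71.3 Ω
Net reactance X = X_L − X_C = -19.4 Ω
Z = 17.6 − j19.4 Ω
|Z| = √(17.6² + 19.4²) = 26.2 Ω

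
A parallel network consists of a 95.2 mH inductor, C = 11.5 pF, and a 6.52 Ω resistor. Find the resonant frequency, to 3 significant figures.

ω₀ = 1/√(LC) = 1/√(0.0952 × 1.15e-11) = 955700 rad/s
f₀ = ω₀/(2π) = 152 kHz

152 kHz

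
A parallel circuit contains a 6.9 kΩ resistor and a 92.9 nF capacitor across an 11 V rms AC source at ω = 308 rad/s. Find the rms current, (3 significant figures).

X_C = 1/(ωC) = 34900 Ω
Parallel: admittances add. Y = 1/R + jωC
Y = (0.000145 + j2.86e-05) S
|Y| = 0.000148 S → |Z| = 1/|Y| = 6770 Ω, ∠Z = −∠Y = -11.2°
I = V/|Z| = 11/6770 = 1.62 mA

1.62 mA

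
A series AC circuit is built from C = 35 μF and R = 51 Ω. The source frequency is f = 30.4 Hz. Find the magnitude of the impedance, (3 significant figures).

ω = 2πf = 191.0 rad/s
X_C = 1/(ωC) = 150 Ω
Z = 51.0 − j150 Ω
|Z| = √(51.0² + 150²) = 158 Ω

158 Ω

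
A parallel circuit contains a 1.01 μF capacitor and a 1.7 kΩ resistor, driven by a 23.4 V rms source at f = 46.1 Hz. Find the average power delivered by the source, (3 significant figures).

ω = 2πf = 289.7 rad/s
X_C = 1/(ωC) = 3420 Ω
Parallel: admittances add. Y = 1/R + jωC
Y = (0.000588 + j0.000293) S
|Y| = 0.000657 S → |Z| = 1/|Y| = 1520 Ω, ∠Z = −∠Y = -26.4°
I = V/|Z| = 15.4 mA
P = VI cos φ = 23.4 × 0.0154 × cos(-26.4°) = 322 mW

322 mW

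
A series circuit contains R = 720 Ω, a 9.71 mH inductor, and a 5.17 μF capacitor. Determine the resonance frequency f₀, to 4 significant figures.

710.3 Hz

ω₀ = 1/√(LC) = 1/√(0.00971 × 5.17e-06) = 4463 rad/s
f₀ = ω₀/(2π) = 710.3 Hz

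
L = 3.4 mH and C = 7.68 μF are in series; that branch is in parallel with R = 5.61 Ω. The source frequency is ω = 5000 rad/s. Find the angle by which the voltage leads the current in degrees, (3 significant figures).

X_L = ωL = 17.0 Ω
X_C = 1/(ωC) = 26.0 Ω
Branch 1: Z₁ = R = 5.61 Ω
Branch 2 (series LC): Z₂ = j(X_L − X_C) = −j9.04 Ω
Parallel: Z = Z₁Z₂/(Z₁+Z₂), |Z| = 4.77 Ω, ∠Z = -31.8°

-31.8°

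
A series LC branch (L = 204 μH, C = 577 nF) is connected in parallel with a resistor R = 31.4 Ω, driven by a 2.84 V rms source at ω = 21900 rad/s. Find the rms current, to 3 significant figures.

98.1 mA

X_L = ωL = 4.47 Ω
X_C = 1/(ωC) = 79.1 Ω
Branch 1: Z₁ = R = 31.4 Ω
Branch 2 (series LC): Z₂ = j(X_L − X_C) = −j74.7 Ω
Parallel: Z = Z₁Z₂/(Z₁+Z₂), |Z| = 28.9 Ω, ∠Z = -22.8°
I = V/|Z| = 2.84/28.9 = 98.1 mA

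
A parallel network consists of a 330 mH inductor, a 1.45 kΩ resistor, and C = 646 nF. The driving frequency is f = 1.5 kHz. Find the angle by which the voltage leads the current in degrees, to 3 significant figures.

ω = 2πf = 9425 rad/s
X_L = ωL = 3110 Ω
X_C = 1/(ωC) = 164 Ω
Parallel: admittances add. Y = 1/R + 1/(jωL) + jωC
Y = (0.000690 + j0.00577) S
|Y| = 0.00581 S → |Z| = 1/|Y| = 172 Ω, ∠Z = −∠Y = -83.2°

-83.2°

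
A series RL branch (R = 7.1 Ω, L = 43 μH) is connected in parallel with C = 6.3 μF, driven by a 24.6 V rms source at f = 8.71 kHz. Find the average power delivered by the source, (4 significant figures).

76.80 W

ω = 2πf = 54730 rad/s
X_L = ωL = 2.353 Ω
X_C = 1/(ωC) = 2.900 Ω
Branch 1 (R+jX_L): Z₁ = 7.100 + j2.353 Ω, |Z₁| = 7.480 Ω
Branch 2 (−jX_C): Z₂ = −j2.900 Ω
Parallel: Z = Z₁Z₂/(Z₁+Z₂), |Z| = 3.047 Ω, ∠Z = -67.26°
I = V/|Z| = 8.075 A
P = VI cos φ = 24.6 × 8.075 × cos(-67.26°) = 76.80 W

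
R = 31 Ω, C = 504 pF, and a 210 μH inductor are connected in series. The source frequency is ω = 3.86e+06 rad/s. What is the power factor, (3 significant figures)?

0.104

X_L = ωL = 811 Ω
X_C = 1/(ωC) = 514 Ω
Net reactance X = X_L − X_C = 297 Ω
Z = 31.0 + j297 Ω
|Z| = √(31.0² + 297²) = 298 Ω
∠Z = arctan(297/31.0) = 84.0°
cos φ = cos(84.0°) = 0.104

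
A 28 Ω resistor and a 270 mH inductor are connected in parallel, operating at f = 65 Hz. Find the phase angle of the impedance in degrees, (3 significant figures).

14.2°

ω = 2πf = 408.4 rad/s
X_L = ωL = 110 Ω
Parallel: admittances add. Y = 1/R + 1/(jωL)
Y = (0.0357 − j0.00907) S
|Y| = 0.0368 S → |Z| = 1/|Y| = 27.1 Ω, ∠Z = −∠Y = 14.2°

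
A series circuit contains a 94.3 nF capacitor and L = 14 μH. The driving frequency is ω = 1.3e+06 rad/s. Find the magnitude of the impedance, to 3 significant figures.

10.0 Ω

X_L = ωL = 18.2 Ω
X_C = 1/(ωC) = 8.16 Ω
Net reactance X = X_L − X_C = 10.0 Ω
Z = j10.0 Ω
|Z| = √(0² + 10.0²) = 10.0 Ω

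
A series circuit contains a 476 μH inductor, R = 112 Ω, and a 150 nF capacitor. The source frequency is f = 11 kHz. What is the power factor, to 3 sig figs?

ω = 2πf = 69120 rad/s
X_L = ωL = 32.9 Ω
X_C = 1/(ωC) = 96.5 Ω
Net reactance X = X_L − X_C = -63.6 Ω
Z = 112 − j63.6 Ω
|Z| = √(112² + 63.6²) = 129 Ω
∠Z = arctan(-63.6/112) = -29.6°
cos φ = cos(-29.6°) = 0.870

0.870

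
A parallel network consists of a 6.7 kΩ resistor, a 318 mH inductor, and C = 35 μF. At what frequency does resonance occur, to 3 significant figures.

47.7 Hz

ω₀ = 1/√(LC) = 1/√(0.318 × 3.5e-05) = 299.7 rad/s
f₀ = ω₀/(2π) = 47.7 Hz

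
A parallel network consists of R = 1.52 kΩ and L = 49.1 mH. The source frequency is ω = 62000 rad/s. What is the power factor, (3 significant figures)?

0.895

X_L = ωL = 3040 Ω
Parallel: admittances add. Y = 1/R + 1/(jωL)
Y = (0.000658 − j0.000328) S
|Y| = 0.000735 S → |Z| = 1/|Y| = 1360 Ω, ∠Z = −∠Y = 26.5°
cos φ = cos(26.5°) = 0.895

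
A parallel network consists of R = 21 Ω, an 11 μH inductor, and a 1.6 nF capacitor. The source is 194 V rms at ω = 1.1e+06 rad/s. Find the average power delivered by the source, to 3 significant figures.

X_L = ωL = 12.1 Ω
X_C = 1/(ωC) = 568 Ω
Parallel: admittances add. Y = 1/R + 1/(jωL) + jωC
Y = (0.0476 − j0.0809) S
|Y| = 0.0939 S → |Z| = 1/|Y| = 10.7 Ω, ∠Z = −∠Y = 59.5°
I = V/|Z| = 18.2 A
P = VI cos φ = 194 × 18.2 × cos(59.5°) = 1.79 kW

1.79 kW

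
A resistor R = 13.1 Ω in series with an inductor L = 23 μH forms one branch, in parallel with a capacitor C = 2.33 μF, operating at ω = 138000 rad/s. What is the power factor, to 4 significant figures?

0.2307

X_L = ωL = 3.174 Ω
X_C = 1/(ωC) = 3.110 Ω
Branch 1 (R+jX_L): Z₁ = 13.10 + j3.174 Ω, |Z₁| = 13.48 Ω
Branch 2 (−jX_C): Z₂ = −j3.110 Ω
Parallel: Z = Z₁Z₂/(Z₁+Z₂), |Z| = 3.200 Ω, ∠Z = -76.66°
cos φ = cos(-76.66°) = 0.2307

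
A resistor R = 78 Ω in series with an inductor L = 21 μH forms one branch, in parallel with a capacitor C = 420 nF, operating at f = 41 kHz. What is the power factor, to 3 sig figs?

ω = 2πf = 257600 rad/s
X_L = ωL = 5.41 Ω
X_C = 1/(ωC) = 9.24 Ω
Branch 1 (R+jX_L): Z₁ = 78.0 + j5.41 Ω, |Z₁| = 78.2 Ω
Branch 2 (−jX_C): Z₂ = −j9.24 Ω
Parallel: Z = Z₁Z₂/(Z₁+Z₂), |Z| = 9.25 Ω, ∠Z = -83.2°
cos φ = cos(-83.2°) = 0.118

0.118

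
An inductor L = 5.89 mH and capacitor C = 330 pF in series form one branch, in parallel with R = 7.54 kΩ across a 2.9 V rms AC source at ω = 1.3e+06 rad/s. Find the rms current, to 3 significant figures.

X_L = ωL = 7660 Ω
X_C = 1/(ωC) = 2330 Ω
Branch 1: Z₁ = R = 7540 Ω
Branch 2 (series LC): Z₂ = j(X_L − X_C) = j5330 Ω
Parallel: Z = Z₁Z₂/(Z₁+Z₂), |Z| = 4350 Ω, ∠Z = 54.8°
I = V/|Z| = 2.9/4350 = 667 μA

667 μA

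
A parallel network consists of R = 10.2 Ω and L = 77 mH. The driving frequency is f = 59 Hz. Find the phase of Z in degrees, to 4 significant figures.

ω = 2πf = 370.7 rad/s
X_L = ωL = 28.54 Ω
Parallel: admittances add. Y = 1/R + 1/(jωL)
Y = (0.09804 − j0.03503) S
|Y| = 0.1041 S → |Z| = 1/|Y| = 9.605 Ω, ∠Z = −∠Y = 19.66°

19.66°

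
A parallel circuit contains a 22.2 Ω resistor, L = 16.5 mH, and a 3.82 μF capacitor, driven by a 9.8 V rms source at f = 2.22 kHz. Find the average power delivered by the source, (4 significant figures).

4.326 W

ω = 2πf = 13950 rad/s
X_L = ωL = 230.2 Ω
X_C = 1/(ωC) = 18.77 Ω
Parallel: admittances add. Y = 1/R + 1/(jωL) + jωC
Y = (0.04505 + j0.04894) S
|Y| = 0.06651 S → |Z| = 1/|Y| = 15.03 Ω, ∠Z = −∠Y = -47.37°
I = V/|Z| = 651.8 mA
P = VI cos φ = 9.8 × 0.6518 × cos(-47.37°) = 4.326 W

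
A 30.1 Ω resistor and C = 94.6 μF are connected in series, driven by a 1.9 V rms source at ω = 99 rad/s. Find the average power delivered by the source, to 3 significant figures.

8.83 mW

X_C = 1/(ωC) = 107 Ω
Z = 30.1 − j107 Ω
|Z| = √(30.1² + 107²) = 111 Ω
∠Z = arctan(-107/30.1) = -74.3°
I = V/|Z| = 17.1 mA
P = VI cos φ = 1.9 × 0.0171 × cos(-74.3°) = 8.83 mW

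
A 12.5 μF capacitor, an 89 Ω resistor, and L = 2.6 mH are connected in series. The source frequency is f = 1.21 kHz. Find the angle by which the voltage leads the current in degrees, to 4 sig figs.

5.930°

ω = 2πf = 7603 rad/s
X_L = ωL = 19.77 Ω
X_C = 1/(ωC) = 10.52 Ω
Net reactance X = X_L − X_C = 9.244 Ω
Z = 89.00 + j9.244 Ω
|Z| = √(89.00² + 9.244²) = 89.48 Ω
∠Z = arctan(9.244/89.00) = 5.930°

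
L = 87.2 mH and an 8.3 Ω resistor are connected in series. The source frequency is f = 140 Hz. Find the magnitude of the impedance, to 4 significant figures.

ω = 2πf = 879.6 rad/s
X_L = ωL = 76.71 Ω
Z = 8.300 + j76.71 Ω
|Z| = √(8.300² + 76.71²) = 77.15 Ω

77.15 Ω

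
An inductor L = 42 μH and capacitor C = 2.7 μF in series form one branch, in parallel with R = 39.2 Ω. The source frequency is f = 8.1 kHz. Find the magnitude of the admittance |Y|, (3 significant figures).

196 mS

ω = 2πf = 50890 rad/s
X_L = ωL = 2.14 Ω
X_C = 1/(ωC) = 7.28 Ω
Branch 1: Z₁ = R = 39.2 Ω
Branch 2 (series LC): Z₂ = j(X_L − X_C) = −j5.14 Ω
Parallel: Z = Z₁Z₂/(Z₁+Z₂), |Z| = 5.10 Ω, ∠Z = -82.5°
|Y| = 1/|Z| = 196 mS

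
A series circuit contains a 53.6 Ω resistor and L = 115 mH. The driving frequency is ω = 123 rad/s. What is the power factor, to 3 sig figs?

X_L = ωL = 14.1 Ω
Z = 53.6 + j14.1 Ω
|Z| = √(53.6² + 14.1²) = 55.4 Ω
∠Z = arctan(14.1/53.6) = 14.8°
cos φ = cos(14.8°) = 0.967

0.967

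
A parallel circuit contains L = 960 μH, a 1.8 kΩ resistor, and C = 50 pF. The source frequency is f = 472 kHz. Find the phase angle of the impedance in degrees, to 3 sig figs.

20.1°

ω = 2πf = 2.966e+06 rad/s
X_L = ωL = 2850 Ω
X_C = 1/(ωC) = 6740 Ω
Parallel: admittances add. Y = 1/R + 1/(jωL) + jωC
Y = (0.000556 − j0.000203) S
|Y| = 0.000591 S → |Z| = 1/|Y| = 1690 Ω, ∠Z = −∠Y = 20.1°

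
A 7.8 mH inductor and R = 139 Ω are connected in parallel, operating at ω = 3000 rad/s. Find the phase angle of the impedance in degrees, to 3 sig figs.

X_L = ωL = 23.4 Ω
Parallel: admittances add. Y = 1/R + 1/(jωL)
Y = (0.00719 − j0.0427) S
|Y| = 0.0433 S → |Z| = 1/|Y| = 23.1 Ω, ∠Z = −∠Y = 80.4°

80.4°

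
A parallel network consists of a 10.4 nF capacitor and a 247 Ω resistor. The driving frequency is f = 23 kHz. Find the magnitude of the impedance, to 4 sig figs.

231.6 Ω

ω = 2πf = 144500 rad/s
X_C = 1/(ωC) = 665.4 Ω
Parallel: admittances add. Y = 1/R + jωC
Y = (0.004049 + j0.001503) S
|Y| = 0.004319 S → |Z| = 1/|Y| = 231.6 Ω, ∠Z = −∠Y = -20.37°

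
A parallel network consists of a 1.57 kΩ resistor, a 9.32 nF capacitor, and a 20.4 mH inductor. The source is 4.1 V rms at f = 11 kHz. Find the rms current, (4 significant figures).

ω = 2πf = 69120 rad/s
X_L = ωL = 1410 Ω
X_C = 1/(ωC) = 1552 Ω
Parallel: admittances add. Y = 1/R + 1/(jωL) + jωC
Y = (0.0006369 − j6.509e-05) S
|Y| = 0.0006403 S → |Z| = 1/|Y| = 1562 Ω, ∠Z = −∠Y = 5.835°
I = V/|Z| = 4.1/1562 = 2.625 mA

2.625 mA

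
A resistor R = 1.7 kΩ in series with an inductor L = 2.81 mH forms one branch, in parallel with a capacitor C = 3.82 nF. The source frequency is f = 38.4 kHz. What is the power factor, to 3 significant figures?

ω = 2πf = 241300 rad/s
X_L = ωL = 678 Ω
X_C = 1/(ωC) = 1080 Ω
Branch 1 (R+jX_L): Z₁ = 1700 + j678 Ω, |Z₁| = 1830 Ω
Branch 2 (−jX_C): Z₂ = −j1080 Ω
Parallel: Z = Z₁Z₂/(Z₁+Z₂), |Z| = 1140 Ω, ∠Z = -54.8°
cos φ = cos(-54.8°) = 0.577

0.577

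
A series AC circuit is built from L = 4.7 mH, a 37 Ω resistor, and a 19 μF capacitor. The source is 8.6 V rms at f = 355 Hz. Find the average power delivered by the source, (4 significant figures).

1.776 W

ω = 2πf = 2231 rad/s
X_L = ωL = 10.48 Ω
X_C = 1/(ωC) = 23.60 Ω
Net reactance X = X_L − X_C = -13.11 Ω
Z = 37.00 − j13.11 Ω
|Z| = √(37.00² + 13.11²) = 39.25 Ω
∠Z = arctan(-13.11/37.00) = -19.51°
I = V/|Z| = 219.1 mA
P = VI cos φ = 8.6 × 0.2191 × cos(-19.51°) = 1.776 W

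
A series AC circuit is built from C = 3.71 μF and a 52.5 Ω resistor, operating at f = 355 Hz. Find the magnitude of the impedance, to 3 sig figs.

132 Ω

ω = 2πf = 2231 rad/s
X_C = 1/(ωC) = 121 Ω
Z = 52.5 − j121 Ω
|Z| = √(52.5² + 121²) = 132 Ω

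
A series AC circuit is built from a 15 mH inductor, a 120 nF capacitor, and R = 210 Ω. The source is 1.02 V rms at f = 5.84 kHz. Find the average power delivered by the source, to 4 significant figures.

1.470 mW

ω = 2πf = 36690 rad/s
X_L = ωL = 550.4 Ω
X_C = 1/(ωC) = 227.1 Ω
Net reactance X = X_L − X_C = 323.3 Ω
Z = 210.0 + j323.3 Ω
|Z| = √(210.0² + 323.3²) = 385.5 Ω
∠Z = arctan(323.3/210.0) = 56.99°
I = V/|Z| = 2.646 mA
P = VI cos φ = 1.02 × 0.002646 × cos(56.99°) = 1.470 mW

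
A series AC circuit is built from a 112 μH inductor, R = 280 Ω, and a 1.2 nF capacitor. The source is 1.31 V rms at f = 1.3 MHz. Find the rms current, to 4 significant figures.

1.524 mA

ω = 2πf = 8.168e+06 rad/s
X_L = ωL = 914.8 Ω
X_C = 1/(ωC) = 102.0 Ω
Net reactance X = X_L − X_C = 812.8 Ω
Z = 280.0 + j812.8 Ω
|Z| = √(280.0² + 812.8²) = 859.7 Ω
I = V/|Z| = 1.31/859.7 = 1.524 mA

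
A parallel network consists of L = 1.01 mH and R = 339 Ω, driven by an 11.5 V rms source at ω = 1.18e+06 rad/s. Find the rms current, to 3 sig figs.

35.3 mA

X_L = ωL = 1190 Ω
Parallel: admittances add. Y = 1/R + 1/(jωL)
Y = (0.00295 − j0.000839) S
|Y| = 0.00307 S → |Z| = 1/|Y| = 326 Ω, ∠Z = −∠Y = 15.9°
I = V/|Z| = 11.5/326 = 35.3 mA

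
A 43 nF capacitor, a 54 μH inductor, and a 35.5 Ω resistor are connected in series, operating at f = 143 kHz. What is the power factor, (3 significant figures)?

0.843

ω = 2πf = 898500 rad/s
X_L = ωL = 48.5 Ω
X_C = 1/(ωC) = 25.9 Ω
Net reactance X = X_L − X_C = 22.6 Ω
Z = 35.5 + j22.6 Ω
|Z| = √(35.5² + 22.6²) = 42.1 Ω
∠Z = arctan(22.6/35.5) = 32.5°
cos φ = cos(32.5°) = 0.843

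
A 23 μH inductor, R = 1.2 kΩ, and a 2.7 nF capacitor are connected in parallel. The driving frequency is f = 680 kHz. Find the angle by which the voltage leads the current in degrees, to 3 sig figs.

-58.5°

ω = 2πf = 4.273e+06 rad/s
X_L = ωL = 98.3 Ω
X_C = 1/(ωC) = 86.7 Ω
Parallel: admittances add. Y = 1/R + 1/(jωL) + jωC
Y = (0.000833 + j0.00136) S
|Y| = 0.00159 S → |Z| = 1/|Y| = 627 Ω, ∠Z = −∠Y = -58.5°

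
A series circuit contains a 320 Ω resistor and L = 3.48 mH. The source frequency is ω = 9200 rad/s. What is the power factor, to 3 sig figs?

0.995

X_L = ωL = 32.0 Ω
Z = 320 + j32.0 Ω
|Z| = √(320² + 32.0²) = 322 Ω
∠Z = arctan(32.0/320) = 5.71°
cos φ = cos(5.71°) = 0.995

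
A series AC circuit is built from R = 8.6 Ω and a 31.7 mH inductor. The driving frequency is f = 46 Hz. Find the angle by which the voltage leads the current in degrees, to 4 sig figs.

ω = 2πf = 289.0 rad/s
X_L = ωL = 9.162 Ω
Z = 8.600 + j9.162 Ω
|Z| = √(8.600² + 9.162²) = 12.57 Ω
∠Z = arctan(9.162/8.600) = 46.81°

46.81°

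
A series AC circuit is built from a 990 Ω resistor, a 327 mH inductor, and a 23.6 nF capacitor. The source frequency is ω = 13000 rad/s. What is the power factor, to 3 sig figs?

X_L = ωL = 4250 Ω
X_C = 1/(ωC) = 3260 Ω
Net reactance X = X_L − X_C = 992 Ω
Z = 990 + j992 Ω
|Z| = √(990² + 992²) = 1400 Ω
∠Z = arctan(992/990) = 45.0°
cos φ = cos(45.0°) = 0.707

0.707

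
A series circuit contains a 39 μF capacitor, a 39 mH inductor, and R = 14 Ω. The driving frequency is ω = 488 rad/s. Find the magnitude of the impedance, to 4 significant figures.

X_L = ωL = 19.03 Ω
X_C = 1/(ωC) = 52.54 Ω
Net reactance X = X_L − X_C = -33.51 Ω
Z = 14.00 − j33.51 Ω
|Z| = √(14.00² + 33.51²) = 36.32 Ω

36.32 Ω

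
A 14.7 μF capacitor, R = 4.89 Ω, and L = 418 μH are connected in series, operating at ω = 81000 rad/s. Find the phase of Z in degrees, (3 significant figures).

81.6°

X_L = ωL = 33.9 Ω
X_C = 1/(ωC) = 0.840 Ω
Net reactance X = X_L − X_C = 33.0 Ω
Z = 4.89 + j33.0 Ω
|Z| = √(4.89² + 33.0²) = 33.4 Ω
∠Z = arctan(33.0/4.89) = 81.6°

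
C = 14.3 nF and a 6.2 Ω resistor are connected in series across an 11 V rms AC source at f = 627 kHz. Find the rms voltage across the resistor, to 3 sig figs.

ω = 2πf = 3.94e+06 rad/s
X_C = 1/(ωC) = 17.8 Ω
Z = 6.20 − j17.8 Ω
|Z| = √(6.20² + 17.8²) = 18.8 Ω
I = V/|Z| = 585 mA
V_R = I·|Z_R| = 0.585 × 6.20 = 3.63 V

3.63 V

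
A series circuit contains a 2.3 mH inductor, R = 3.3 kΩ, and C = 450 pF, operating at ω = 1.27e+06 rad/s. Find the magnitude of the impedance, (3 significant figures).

X_L = ωL = 2920 Ω
X_C = 1/(ωC) = 1750 Ω
Net reactance X = X_L − X_C = 1170 Ω
Z = 3300 + j1170 Ω
|Z| = √(3300² + 1170²) = 3500 Ω

3500 Ω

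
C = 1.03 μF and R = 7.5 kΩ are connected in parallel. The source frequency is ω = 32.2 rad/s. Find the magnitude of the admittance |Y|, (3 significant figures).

X_C = 1/(ωC) = 30200 Ω
Parallel: admittances add. Y = 1/R + jωC
Y = (0.000133 + j3.32e-05) S
|Y| = 0.000137 S → |Z| = 1/|Y| = 7280 Ω, ∠Z = −∠Y = -14.0°

137 μS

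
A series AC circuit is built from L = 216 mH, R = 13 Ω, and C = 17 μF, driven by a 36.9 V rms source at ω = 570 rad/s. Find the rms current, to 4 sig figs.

X_L = ωL = 123.1 Ω
X_C = 1/(ωC) = 103.2 Ω
Net reactance X = X_L − X_C = 19.92 Ω
Z = 13.00 + j19.92 Ω
|Z| = √(13.00² + 19.92²) = 23.79 Ω
I = V/|Z| = 36.9/23.79 = 1.551 A

1.551 A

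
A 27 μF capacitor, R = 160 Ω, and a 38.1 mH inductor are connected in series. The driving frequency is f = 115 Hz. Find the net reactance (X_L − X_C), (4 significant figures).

ω = 2πf = 722.6 rad/s
X_L = ωL = 27.53 Ω
X_C = 1/(ωC) = 51.26 Ω
X = 27.53 − 51.26 = -23.73 Ω

-23.73 Ω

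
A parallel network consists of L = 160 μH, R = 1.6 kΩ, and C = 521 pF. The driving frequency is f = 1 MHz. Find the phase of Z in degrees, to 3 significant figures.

ω = 2πf = 6.283e+06 rad/s
X_L = ωL = 1010 Ω
X_C = 1/(ωC) = 305 Ω
Parallel: admittances add. Y = 1/R + 1/(jωL) + jωC
Y = (0.000625 + j0.00228) S
|Y| = 0.00236 S → |Z| = 1/|Y| = 423 Ω, ∠Z = −∠Y = -74.7°

-74.7°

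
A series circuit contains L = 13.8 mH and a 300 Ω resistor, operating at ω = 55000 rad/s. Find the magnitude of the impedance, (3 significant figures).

X_L = ωL = 759 Ω
Z = 300 + j759 Ω
|Z| = √(300² + 759²) = 816 Ω

816 Ω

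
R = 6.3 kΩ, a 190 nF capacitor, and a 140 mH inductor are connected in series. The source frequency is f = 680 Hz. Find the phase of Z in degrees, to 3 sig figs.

-5.74°

ω = 2πf = 4273 rad/s
X_L = ωL = 598 Ω
X_C = 1/(ωC) = 1230 Ω
Net reactance X = X_L − X_C = -634 Ω
Z = 6300 − j634 Ω
|Z| = √(6300² + 634²) = 6330 Ω
∠Z = arctan(-634/6300) = -5.74°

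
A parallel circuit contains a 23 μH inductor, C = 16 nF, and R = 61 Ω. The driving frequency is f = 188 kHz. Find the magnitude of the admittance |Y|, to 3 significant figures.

ω = 2πf = 1.181e+06 rad/s
X_L = ωL = 27.2 Ω
X_C = 1/(ωC) = 52.9 Ω
Parallel: admittances add. Y = 1/R + 1/(jωL) + jωC
Y = (0.0164 − j0.0179) S
|Y| = 0.0243 S → |Z| = 1/|Y| = 41.2 Ω, ∠Z = −∠Y = 47.5°

24.3 mS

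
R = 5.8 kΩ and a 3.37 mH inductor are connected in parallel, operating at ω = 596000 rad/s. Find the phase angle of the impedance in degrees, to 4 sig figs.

70.90°

X_L = ωL = 2009 Ω
Parallel: admittances add. Y = 1/R + 1/(jωL)
Y = (0.0001724 − j0.0004979) S
|Y| = 0.0005269 S → |Z| = 1/|Y| = 1898 Ω, ∠Z = −∠Y = 70.90°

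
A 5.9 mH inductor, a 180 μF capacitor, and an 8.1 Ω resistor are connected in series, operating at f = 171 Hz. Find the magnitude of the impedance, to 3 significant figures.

ω = 2πf = 1074 rad/s
X_L = ωL = 6.34 Ω
X_C = 1/(ωC) = 5.17 Ω
Net reactance X = X_L − X_C = 1.17 Ω
Z = 8.10 + j1.17 Ω
|Z| = √(8.10² + 1.17²) = 8.18 Ω

8.18 Ω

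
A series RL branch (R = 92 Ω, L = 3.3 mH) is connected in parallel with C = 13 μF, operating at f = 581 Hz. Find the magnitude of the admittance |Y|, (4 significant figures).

47.28 mS

ω = 2πf = 3651 rad/s
X_L = ωL = 12.05 Ω
X_C = 1/(ωC) = 21.07 Ω
Branch 1 (R+jX_L): Z₁ = 92.00 + j12.05 Ω, |Z₁| = 92.79 Ω
Branch 2 (−jX_C): Z₂ = −j21.07 Ω
Parallel: Z = Z₁Z₂/(Z₁+Z₂), |Z| = 21.15 Ω, ∠Z = -76.94°
|Y| = 1/|Z| = 47.28 mS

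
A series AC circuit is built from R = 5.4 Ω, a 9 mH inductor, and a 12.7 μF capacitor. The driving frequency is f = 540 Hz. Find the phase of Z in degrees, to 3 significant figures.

53.6°

ω = 2πf = 3393 rad/s
X_L = ωL = 30.5 Ω
X_C = 1/(ωC) = 23.2 Ω
Net reactance X = X_L − X_C = 7.33 Ω
Z = 5.40 + j7.33 Ω
|Z| = √(5.40² + 7.33²) = 9.10 Ω
∠Z = arctan(7.33/5.40) = 53.6°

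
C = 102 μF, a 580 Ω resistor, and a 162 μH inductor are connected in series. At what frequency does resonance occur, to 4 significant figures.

ω₀ = 1/√(LC) = 1/√(0.000162 × 0.000102) = 7779 rad/s
f₀ = ω₀/(2π) = 1.238 kHz

1.238 kHz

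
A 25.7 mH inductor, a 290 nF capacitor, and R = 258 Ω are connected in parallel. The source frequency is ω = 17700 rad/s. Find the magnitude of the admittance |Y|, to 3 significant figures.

4.86 mS

X_L = ωL = 455 Ω
X_C = 1/(ωC) = 195 Ω
Parallel: admittances add. Y = 1/R + 1/(jωL) + jωC
Y = (0.00388 + j0.00293) S
|Y| = 0.00486 S → |Z| = 1/|Y| = 206 Ω, ∠Z = −∠Y = -37.1°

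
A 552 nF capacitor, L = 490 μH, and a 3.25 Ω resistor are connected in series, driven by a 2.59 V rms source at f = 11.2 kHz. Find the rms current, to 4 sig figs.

277.8 mA

ω = 2πf = 70370 rad/s
X_L = ωL = 34.48 Ω
X_C = 1/(ωC) = 25.74 Ω
Net reactance X = X_L − X_C = 8.739 Ω
Z = 3.250 + j8.739 Ω
|Z| = √(3.250² + 8.739²) = 9.324 Ω
I = V/|Z| = 2.59/9.324 = 277.8 mA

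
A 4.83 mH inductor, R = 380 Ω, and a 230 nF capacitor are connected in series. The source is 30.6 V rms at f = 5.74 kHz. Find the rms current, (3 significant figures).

79.7 mA

ω = 2πf = 36070 rad/s
X_L = ωL = 174 Ω
X_C = 1/(ωC) = 121 Ω
Net reactance X = X_L − X_C = 53.6 Ω
Z = 380 + j53.6 Ω
|Z| = √(380² + 53.6²) = 384 Ω
I = V/|Z| = 30.6/384 = 79.7 mA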